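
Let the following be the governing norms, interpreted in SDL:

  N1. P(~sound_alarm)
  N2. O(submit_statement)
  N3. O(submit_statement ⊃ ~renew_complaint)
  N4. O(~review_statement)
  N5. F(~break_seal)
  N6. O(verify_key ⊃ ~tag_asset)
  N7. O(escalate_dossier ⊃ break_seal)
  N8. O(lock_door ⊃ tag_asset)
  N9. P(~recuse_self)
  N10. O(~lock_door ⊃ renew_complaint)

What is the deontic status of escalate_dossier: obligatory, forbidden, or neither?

Neither

Premise 7 is O(escalate_dossier ⊃ break_seal); even if O(break_seal) held, inferring O(escalate_dossier) would be affirming the consequent — invalid.
No premise or chain of K-axiom applications forces O(escalate_dossier), and none forces O(~escalate_dossier). So escalate_dossier is neither obligatory nor forbidden under these norms.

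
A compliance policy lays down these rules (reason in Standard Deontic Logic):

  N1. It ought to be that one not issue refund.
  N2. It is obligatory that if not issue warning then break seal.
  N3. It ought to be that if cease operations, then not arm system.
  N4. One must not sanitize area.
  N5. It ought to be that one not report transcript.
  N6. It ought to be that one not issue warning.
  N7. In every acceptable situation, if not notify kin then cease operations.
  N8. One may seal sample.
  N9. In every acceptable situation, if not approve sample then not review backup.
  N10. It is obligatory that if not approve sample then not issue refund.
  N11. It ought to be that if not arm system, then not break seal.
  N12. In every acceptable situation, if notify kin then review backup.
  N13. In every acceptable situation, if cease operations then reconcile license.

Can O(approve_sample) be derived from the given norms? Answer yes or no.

From premise 6 we have O(¬issue_warning).
With premise 2, O(¬issue_warning → break_seal), the K-axiom yields O(break_seal).
Premise 11, O(¬arm_system → ¬break_seal), contraposes to O(break_seal → arm_system); with O(break_seal) we get O(arm_system).
The contrapositive of premise 3 (O(cease_operations → ¬arm_system)) is O(arm_system → ¬cease_operations), and O(arm_system) is already established, so O(¬cease_operations).
Premise 7, O(¬notify_kin → cease_operations), contraposes to O(¬cease_operations → notify_kin); with O(¬cease_operations) we get O(notify_kin).
Applying K to premise 12 (O(notify_kin → review_backup)) and O(notify_kin) yields O(review_backup).
Premise 9 is O(¬approve_sample → ¬review_backup); contrapositively O(review_backup → approve_sample). Since O(review_backup) holds, K gives O(approve_sample).
Premises 1, 4, 5, 8, 10, 13 do not contribute to this derivation.
So O(approve_sample) follows.

Yes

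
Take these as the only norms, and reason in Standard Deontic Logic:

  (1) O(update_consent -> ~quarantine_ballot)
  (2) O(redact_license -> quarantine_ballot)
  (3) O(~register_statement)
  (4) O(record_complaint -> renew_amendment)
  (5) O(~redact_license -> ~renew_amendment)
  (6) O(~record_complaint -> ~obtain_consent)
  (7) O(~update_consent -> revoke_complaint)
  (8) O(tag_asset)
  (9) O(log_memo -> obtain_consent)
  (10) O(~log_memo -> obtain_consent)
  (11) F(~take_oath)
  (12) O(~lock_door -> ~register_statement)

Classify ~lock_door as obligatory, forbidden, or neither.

Premise 12 is O(~lock_door -> ~register_statement); even if O(~register_statement) held, inferring O(~lock_door) would be affirming the consequent — invalid.
No premise or chain of K-axiom applications forces O(~lock_door), and none forces O(lock_door). So ~lock_door is neither obligatory nor forbidden under these norms.

Neither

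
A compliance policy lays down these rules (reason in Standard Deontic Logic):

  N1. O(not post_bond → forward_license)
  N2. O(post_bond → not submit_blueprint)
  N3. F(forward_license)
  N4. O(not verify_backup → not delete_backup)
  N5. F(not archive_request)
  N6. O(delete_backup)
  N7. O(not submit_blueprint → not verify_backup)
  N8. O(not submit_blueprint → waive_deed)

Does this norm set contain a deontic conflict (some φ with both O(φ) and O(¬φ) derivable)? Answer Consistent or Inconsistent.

Inconsistent

Premise 6 gives O(delete_backup).
Premise 4, O(not verify_backup → not delete_backup), contraposes to O(delete_backup → verify_backup); with O(delete_backup) we get O(verify_backup).
Premise 7, O(not submit_blueprint → not verify_backup), contraposes to O(verify_backup → submit_blueprint); with O(verify_backup) we get O(submit_blueprint).
Premise 2, O(post_bond → not submit_blueprint), contraposes to O(submit_blueprint → not post_bond); with O(submit_blueprint) we get O(not post_bond).
Applying K to premise 1 (O(not post_bond → forward_license)) and O(not post_bond) yields O(forward_license).
But premise 3, F(forward_license), means O(not forward_license).
We now have both O(forward_license) and O(not forward_license) — forward_license is simultaneously obligatory and forbidden, violating the D-axiom.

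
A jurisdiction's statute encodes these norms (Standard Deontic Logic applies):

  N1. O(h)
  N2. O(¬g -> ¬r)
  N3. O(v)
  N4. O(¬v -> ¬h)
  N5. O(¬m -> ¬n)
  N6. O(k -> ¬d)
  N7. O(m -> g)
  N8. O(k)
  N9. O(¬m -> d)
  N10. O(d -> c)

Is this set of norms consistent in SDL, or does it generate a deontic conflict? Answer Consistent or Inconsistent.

Consistent

Premise 4 is O(¬v -> ¬h), but O(¬v) is not derivable from the premises, so it does not yield O(¬h).
So O(¬h) is not derivable, and the apparent clash with O(h) does not arise.
A world satisfying every obligation exists (e.g. c=false, d=false, g=true, h=true, k=true, m=true, n=false, r=false, v=true); no atom is both obligatory and forbidden, so the set is consistent.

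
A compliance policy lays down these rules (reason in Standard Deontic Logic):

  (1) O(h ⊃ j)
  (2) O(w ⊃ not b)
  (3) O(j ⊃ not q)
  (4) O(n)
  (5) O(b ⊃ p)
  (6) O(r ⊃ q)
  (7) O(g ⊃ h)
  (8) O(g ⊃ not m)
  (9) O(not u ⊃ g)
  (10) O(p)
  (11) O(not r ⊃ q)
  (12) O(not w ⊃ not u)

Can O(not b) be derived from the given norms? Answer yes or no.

Premises 11 and 6 are O(not r ⊃ q) and O(r ⊃ q); every ideal world satisfies not r or r, so in either case q holds — hence O(q).
Premise 3, O(j ⊃ not q), contraposes to O(q ⊃ not j); with O(q) we get O(not j).
Premise 1 is O(h ⊃ j); contrapositively O(not j ⊃ not h). Since O(not j) holds, K gives O(not h).
Premise 7 is O(g ⊃ h); contrapositively O(not h ⊃ not g). Since O(not h) holds, K gives O(not g).
Premise 9, O(not u ⊃ g), contraposes to O(not g ⊃ u); with O(not g) we get O(u).
The contrapositive of premise 12 (O(not w ⊃ not u)) is O(u ⊃ w), and O(u) is already established, so O(w).
With premise 2, O(w ⊃ not b), the K-axiom yields O(not b).
Premises 4, 5, 8, 10 do not contribute to this derivation.
So O(not b) follows.

Yes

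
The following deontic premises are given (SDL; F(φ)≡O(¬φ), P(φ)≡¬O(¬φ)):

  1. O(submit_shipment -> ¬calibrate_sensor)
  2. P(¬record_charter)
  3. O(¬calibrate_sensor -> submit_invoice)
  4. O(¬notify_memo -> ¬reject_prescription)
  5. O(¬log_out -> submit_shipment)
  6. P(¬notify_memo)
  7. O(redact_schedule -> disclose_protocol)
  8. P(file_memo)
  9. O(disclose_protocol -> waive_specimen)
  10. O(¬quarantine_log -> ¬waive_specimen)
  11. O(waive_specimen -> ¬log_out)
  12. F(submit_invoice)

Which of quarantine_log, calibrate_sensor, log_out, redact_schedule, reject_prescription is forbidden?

Premise 12 is F(submit_invoice), i.e. O(¬submit_invoice).
Premise 3, O(¬calibrate_sensor -> submit_invoice), contraposes to O(¬submit_invoice -> calibrate_sensor); with O(¬submit_invoice) we get O(calibrate_sensor).
The contrapositive of premise 1 (O(submit_shipment -> ¬calibrate_sensor)) is O(calibrate_sensor -> ¬submit_shipment), and O(calibrate_sensor) is already established, so O(¬submit_shipment).
Premise 5 is O(¬log_out -> submit_shipment); contrapositively O(¬submit_shipment -> log_out). Since O(¬submit_shipment) holds, K gives O(log_out).
Premise 11 is O(waive_specimen -> ¬log_out); contrapositively O(log_out -> ¬waive_specimen). Since O(log_out) holds, K gives O(¬waive_specimen).
The contrapositive of premise 9 (O(disclose_protocol -> waive_specimen)) is O(¬waive_specimen -> ¬disclose_protocol), and O(¬waive_specimen) is already established, so O(¬disclose_protocol).
Premise 7 is O(redact_schedule -> disclose_protocol); contrapositively O(¬disclose_protocol -> ¬redact_schedule). Since O(¬disclose_protocol) holds, K gives O(¬redact_schedule).
So O(¬redact_schedule) holds, i.e. redact_schedule is forbidden. None of the other listed options is forbidden under the premises.

redact_schedule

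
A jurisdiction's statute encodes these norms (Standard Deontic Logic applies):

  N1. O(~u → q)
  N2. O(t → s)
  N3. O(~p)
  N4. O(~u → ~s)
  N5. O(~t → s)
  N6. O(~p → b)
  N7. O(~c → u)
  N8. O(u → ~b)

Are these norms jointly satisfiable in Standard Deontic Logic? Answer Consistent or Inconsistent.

By case analysis on t: premise 2 gives O(t → s) and premise 5 gives O(~t → s), so O(s) either way.
Premise 4 is O(~u → ~s); contrapositively O(s → u). Since O(s) holds, K gives O(u).
From O(u) and premise 8, O(u → ~b), we obtain O(~b).
The contrapositive of premise 6 (O(~p → b)) is O(~b → p), and O(~b) is already established, so O(p).
Yet premise 3 states O(~p).
We now have both O(p) and O(~p) — p is simultaneously obligatory and forbidden, violating the D-axiom.

Inconsistent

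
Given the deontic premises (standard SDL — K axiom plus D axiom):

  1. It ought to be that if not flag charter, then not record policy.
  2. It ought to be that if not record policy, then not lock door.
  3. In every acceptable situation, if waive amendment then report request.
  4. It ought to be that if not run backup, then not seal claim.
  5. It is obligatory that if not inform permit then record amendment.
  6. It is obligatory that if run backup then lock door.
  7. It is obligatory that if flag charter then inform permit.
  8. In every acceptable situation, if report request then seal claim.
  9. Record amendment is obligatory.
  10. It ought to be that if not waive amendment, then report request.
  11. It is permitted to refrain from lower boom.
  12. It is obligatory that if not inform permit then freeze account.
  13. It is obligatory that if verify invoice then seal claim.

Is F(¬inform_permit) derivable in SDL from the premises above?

Yes

Premises 3 and 10 are O(waive_amendment → report_request) and O(¬waive_amendment → report_request); every ideal world satisfies waive_amendment or ¬waive_amendment, so in either case report_request holds — hence O(report_request).
Applying K to premise 8 (O(report_request → seal_claim)) and O(report_request) yields O(seal_claim).
Premise 4, O(¬run_backup → ¬seal_claim), contraposes to O(seal_claim → run_backup); with O(seal_claim) we get O(run_backup).
Premise 6 is O(run_backup → lock_door); since O(run_backup), deontic closure gives O(lock_door).
Premise 2 is O(¬record_policy → ¬lock_door); contrapositively O(lock_door → record_policy). Since O(lock_door) holds, K gives O(record_policy).
Premise 1 is O(¬flag_charter → ¬record_policy); contrapositively O(record_policy → flag_charter). Since O(record_policy) holds, K gives O(flag_charter).
Applying K to premise 7 (O(flag_charter → inform_permit)) and O(flag_charter) yields O(inform_permit).
Premises 5, 9, 11, 12, 13 do not contribute to this derivation.
So O(inform_permit) holds, i.e. F(¬inform_permit). The claim follows.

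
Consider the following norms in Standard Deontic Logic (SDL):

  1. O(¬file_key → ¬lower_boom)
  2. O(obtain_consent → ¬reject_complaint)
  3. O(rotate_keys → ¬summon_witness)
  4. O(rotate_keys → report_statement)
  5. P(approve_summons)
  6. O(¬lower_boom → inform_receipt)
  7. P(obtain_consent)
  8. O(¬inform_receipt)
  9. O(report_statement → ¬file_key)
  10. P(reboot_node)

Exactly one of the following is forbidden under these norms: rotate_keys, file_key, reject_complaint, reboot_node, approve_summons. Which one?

Premise 8 states O(¬inform_receipt) outright.
Premise 6, O(¬lower_boom → inform_receipt), contraposes to O(¬inform_receipt → lower_boom); with O(¬inform_receipt) we get O(lower_boom).
Premise 1, O(¬file_key → ¬lower_boom), contraposes to O(lower_boom → file_key); with O(lower_boom) we get O(file_key).
Premise 9 is O(report_statement → ¬file_key); contrapositively O(file_key → ¬report_statement). Since O(file_key) holds, K gives O(¬report_statement).
Premise 4 is O(rotate_keys → report_statement); contrapositively O(¬report_statement → ¬rotate_keys). Since O(¬report_statement) holds, K gives O(¬rotate_keys).
So O(¬rotate_keys) holds, i.e. rotate_keys is forbidden. None of the other listed options is forbidden under the premises.

rotate_keys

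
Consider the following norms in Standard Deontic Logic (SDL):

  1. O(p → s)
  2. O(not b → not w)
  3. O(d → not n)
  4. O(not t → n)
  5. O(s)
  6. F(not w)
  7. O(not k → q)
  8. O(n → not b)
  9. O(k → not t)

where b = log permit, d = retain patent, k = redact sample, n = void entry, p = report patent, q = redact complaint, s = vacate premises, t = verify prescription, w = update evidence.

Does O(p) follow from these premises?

Premise 1 is O(p → s); even if O(s) held, inferring O(p) would be affirming the consequent — invalid.
No other premise forces O(p). An ideal world satisfying every premise can still have p false, so O(p) is not derivable.

No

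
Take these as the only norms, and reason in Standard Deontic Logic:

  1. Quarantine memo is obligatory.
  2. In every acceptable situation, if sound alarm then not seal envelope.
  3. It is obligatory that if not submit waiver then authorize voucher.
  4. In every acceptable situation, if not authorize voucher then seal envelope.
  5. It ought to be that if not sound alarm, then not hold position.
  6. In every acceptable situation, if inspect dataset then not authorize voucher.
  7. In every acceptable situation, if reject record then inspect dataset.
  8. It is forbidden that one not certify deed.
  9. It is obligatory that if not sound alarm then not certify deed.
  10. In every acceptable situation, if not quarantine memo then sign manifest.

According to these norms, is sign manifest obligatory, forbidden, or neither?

Neither

Premise 10 is O(¬quarantine_memo → sign_manifest), but O(¬quarantine_memo) is not derivable from the premises, so it does not yield O(sign_manifest).
No premise or chain of K-axiom applications forces O(sign_manifest), and none forces O(¬sign_manifest). So sign_manifest is neither obligatory nor forbidden under these norms.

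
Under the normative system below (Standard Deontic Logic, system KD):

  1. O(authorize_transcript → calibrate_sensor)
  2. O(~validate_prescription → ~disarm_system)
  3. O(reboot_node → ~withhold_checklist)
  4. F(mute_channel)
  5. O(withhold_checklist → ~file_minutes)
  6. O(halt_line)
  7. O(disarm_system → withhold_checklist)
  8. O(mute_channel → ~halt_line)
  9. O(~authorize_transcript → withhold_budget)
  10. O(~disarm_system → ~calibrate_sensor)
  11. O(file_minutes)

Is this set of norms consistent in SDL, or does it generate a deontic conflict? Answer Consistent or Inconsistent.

Consistent

Premise 8 is O(mute_channel → ~halt_line), but O(mute_channel) is not derivable from the premises, so it does not yield O(~halt_line).
So O(~halt_line) is not derivable, and the apparent clash with O(halt_line) does not arise.
A world satisfying every obligation exists (e.g. authorize_transcript=false, calibrate_sensor=false, disarm_system=false, file_minutes=true, halt_line=true, mute_channel=false, reboot_node=false, validate_prescription=false, withhold_budget=true, withhold_checklist=false); no atom is both obligatory and forbidden, so the set is consistent.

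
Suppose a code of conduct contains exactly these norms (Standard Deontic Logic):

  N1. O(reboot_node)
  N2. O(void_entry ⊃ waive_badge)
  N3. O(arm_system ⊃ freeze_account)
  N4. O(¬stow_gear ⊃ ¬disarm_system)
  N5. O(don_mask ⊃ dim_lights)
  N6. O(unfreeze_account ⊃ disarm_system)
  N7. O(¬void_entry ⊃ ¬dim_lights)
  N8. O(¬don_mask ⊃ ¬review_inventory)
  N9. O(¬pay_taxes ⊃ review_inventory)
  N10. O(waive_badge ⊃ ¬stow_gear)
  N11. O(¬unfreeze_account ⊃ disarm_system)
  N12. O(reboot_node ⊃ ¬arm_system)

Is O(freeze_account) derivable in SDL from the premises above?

No

Premise 3 is O(arm_system ⊃ freeze_account), but O(arm_system) is not derivable from the premises, so it does not yield O(freeze_account).
No other premise forces O(freeze_account). An ideal world satisfying every premise can still have freeze_account false, so O(freeze_account) is not derivable.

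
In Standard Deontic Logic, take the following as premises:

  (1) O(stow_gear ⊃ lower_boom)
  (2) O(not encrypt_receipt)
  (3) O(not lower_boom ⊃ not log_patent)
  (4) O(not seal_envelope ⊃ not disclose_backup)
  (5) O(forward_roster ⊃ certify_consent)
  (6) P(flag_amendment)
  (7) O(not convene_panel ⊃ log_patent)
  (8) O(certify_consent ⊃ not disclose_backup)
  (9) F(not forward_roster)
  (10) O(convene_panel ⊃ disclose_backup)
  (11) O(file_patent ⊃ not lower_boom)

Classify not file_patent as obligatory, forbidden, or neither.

F(not forward_roster) at premise 9 means O(forward_roster).
Applying K to premise 5 (O(forward_roster ⊃ certify_consent)) and O(forward_roster) yields O(certify_consent).
From O(certify_consent) and premise 8, O(certify_consent ⊃ not disclose_backup), we obtain O(not disclose_backup).
Premise 10, O(convene_panel ⊃ disclose_backup), contraposes to O(not disclose_backup ⊃ not convene_panel); with O(not disclose_backup) we get O(not convene_panel).
Premise 7 is O(not convene_panel ⊃ log_patent); since O(not convene_panel), deontic closure gives O(log_patent).
Premise 3 is O(not lower_boom ⊃ not log_patent); contrapositively O(log_patent ⊃ lower_boom). Since O(log_patent) holds, K gives O(lower_boom).
The contrapositive of premise 11 (O(file_patent ⊃ not lower_boom)) is O(lower_boom ⊃ not file_patent), and O(lower_boom) is already established, so O(not file_patent).
Premises 1, 2, 4, 6 do not contribute to this derivation.
Hence not file_patent is obligatory.

Obligatory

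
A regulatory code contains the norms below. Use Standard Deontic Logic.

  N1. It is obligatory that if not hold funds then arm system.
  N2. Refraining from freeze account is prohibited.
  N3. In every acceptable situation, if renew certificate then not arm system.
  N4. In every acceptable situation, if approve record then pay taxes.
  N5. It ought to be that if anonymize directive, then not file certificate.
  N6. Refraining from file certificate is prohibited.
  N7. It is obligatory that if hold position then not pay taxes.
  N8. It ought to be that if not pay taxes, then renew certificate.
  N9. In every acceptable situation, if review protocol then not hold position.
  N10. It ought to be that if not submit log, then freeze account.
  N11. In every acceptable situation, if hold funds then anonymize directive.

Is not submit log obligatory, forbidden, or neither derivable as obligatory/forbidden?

Premise 10 is O(¬submit_log → freeze_account); even if O(freeze_account) held, inferring O(¬submit_log) would be affirming the consequent — invalid.
No premise or chain of K-axiom applications forces O(¬submit_log), and none forces O(submit_log). So ¬submit_log is neither obligatory nor forbidden under these norms.

Neither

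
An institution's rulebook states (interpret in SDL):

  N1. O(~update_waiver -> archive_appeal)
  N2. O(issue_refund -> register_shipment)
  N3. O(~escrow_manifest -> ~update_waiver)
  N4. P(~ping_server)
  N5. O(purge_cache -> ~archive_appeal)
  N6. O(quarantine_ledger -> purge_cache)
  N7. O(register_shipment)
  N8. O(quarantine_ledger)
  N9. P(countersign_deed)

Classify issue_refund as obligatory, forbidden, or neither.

Premise 2 is O(issue_refund -> register_shipment); even if O(register_shipment) held, inferring O(issue_refund) would be affirming the consequent — invalid.
No premise or chain of K-axiom applications forces O(issue_refund), and none forces O(~issue_refund). So issue_refund is neither obligatory nor forbidden under these norms.

Neither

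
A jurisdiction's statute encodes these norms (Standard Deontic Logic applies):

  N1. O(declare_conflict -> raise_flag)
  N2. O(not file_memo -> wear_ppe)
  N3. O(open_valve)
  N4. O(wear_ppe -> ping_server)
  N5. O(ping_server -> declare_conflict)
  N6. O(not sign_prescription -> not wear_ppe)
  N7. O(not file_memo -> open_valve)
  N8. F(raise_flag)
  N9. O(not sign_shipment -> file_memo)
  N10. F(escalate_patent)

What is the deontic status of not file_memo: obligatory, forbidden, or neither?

Forbidden

Premise 8 is F(raise_flag), i.e. O(not raise_flag).
Premise 1, O(declare_conflict -> raise_flag), contraposes to O(not raise_flag -> not declare_conflict); with O(not raise_flag) we get O(not declare_conflict).
Premise 5 is O(ping_server -> declare_conflict); contrapositively O(not declare_conflict -> not ping_server). Since O(not declare_conflict) holds, K gives O(not ping_server).
Premise 4, O(wear_ppe -> ping_server), contraposes to O(not ping_server -> not wear_ppe); with O(not ping_server) we get O(not wear_ppe).
Premise 2 is O(not file_memo -> wear_ppe); contrapositively O(not wear_ppe -> file_memo). Since O(not wear_ppe) holds, K gives O(file_memo).
Premises 3, 6, 7, 9, 10 do not contribute to this derivation.
Thus O(file_memo), which is F(not file_memo): not file_memo is forbidden.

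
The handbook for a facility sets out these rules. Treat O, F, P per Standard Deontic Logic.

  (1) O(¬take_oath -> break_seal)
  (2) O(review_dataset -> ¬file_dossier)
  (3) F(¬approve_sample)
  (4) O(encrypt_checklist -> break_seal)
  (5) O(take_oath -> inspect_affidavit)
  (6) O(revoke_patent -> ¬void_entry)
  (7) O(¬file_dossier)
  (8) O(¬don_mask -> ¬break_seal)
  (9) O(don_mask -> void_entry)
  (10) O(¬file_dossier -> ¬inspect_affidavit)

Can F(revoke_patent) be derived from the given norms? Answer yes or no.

Premise 7 gives O(¬file_dossier).
Premise 10 is O(¬file_dossier -> ¬inspect_affidavit); since O(¬file_dossier), deontic closure gives O(¬inspect_affidavit).
The contrapositive of premise 5 (O(take_oath -> inspect_affidavit)) is O(¬inspect_affidavit -> ¬take_oath), and O(¬inspect_affidavit) is already established, so O(¬take_oath).
From O(¬take_oath) and premise 1, O(¬take_oath -> break_seal), we obtain O(break_seal).
Premise 8 is O(¬don_mask -> ¬break_seal); contrapositively O(break_seal -> don_mask). Since O(break_seal) holds, K gives O(don_mask).
From O(don_mask) and premise 9, O(don_mask -> void_entry), we obtain O(void_entry).
Premise 6, O(revoke_patent -> ¬void_entry), contraposes to O(void_entry -> ¬revoke_patent); with O(void_entry) we get O(¬revoke_patent).
Premises 2, 3, 4 do not contribute to this derivation.
So O(¬revoke_patent) holds, i.e. F(revoke_patent). The claim follows.

Yes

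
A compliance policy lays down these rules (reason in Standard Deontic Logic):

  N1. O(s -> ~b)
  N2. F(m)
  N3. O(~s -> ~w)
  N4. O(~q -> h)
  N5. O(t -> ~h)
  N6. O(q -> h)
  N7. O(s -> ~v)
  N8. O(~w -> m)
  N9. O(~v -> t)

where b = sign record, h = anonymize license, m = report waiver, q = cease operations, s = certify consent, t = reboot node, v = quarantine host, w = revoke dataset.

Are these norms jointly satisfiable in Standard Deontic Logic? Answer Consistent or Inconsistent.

Inconsistent

Premises 6 and 4 are O(q -> h) and O(~q -> h); every ideal world satisfies q or ~q, so in either case h holds — hence O(h).
Premise 5, O(t -> ~h), contraposes to O(h -> ~t); with O(h) we get O(~t).
Premise 9, O(~v -> t), contraposes to O(~t -> v); with O(~t) we get O(v).
The contrapositive of premise 7 (O(s -> ~v)) is O(v -> ~s), and O(v) is already established, so O(~s).
From O(~s) and premise 3, O(~s -> ~w), we obtain O(~w).
From O(~w) and premise 8, O(~w -> m), we obtain O(m).
But premise 2, F(m), means O(~m).
We now have both O(m) and O(~m) — m is simultaneously obligatory and forbidden, violating the D-axiom.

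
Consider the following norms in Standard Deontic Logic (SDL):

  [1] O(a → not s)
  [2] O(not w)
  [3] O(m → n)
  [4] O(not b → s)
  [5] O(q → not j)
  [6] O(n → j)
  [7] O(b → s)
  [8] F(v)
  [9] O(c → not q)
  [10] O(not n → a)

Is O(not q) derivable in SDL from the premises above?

Yes

By case analysis on not b: premise 4 gives O(not b → s) and premise 7 gives O(b → s), so O(s) either way.
The contrapositive of premise 1 (O(a → not s)) is O(s → not a), and O(s) is already established, so O(not a).
Premise 10 is O(not n → a); contrapositively O(not a → n). Since O(not a) holds, K gives O(n).
From O(n) and premise 6, O(n → j), we obtain O(j).
Premise 5, O(q → not j), contraposes to O(j → not q); with O(j) we get O(not q).
Premises 2, 3, 8, 9 do not contribute to this derivation.
So O(not q) follows.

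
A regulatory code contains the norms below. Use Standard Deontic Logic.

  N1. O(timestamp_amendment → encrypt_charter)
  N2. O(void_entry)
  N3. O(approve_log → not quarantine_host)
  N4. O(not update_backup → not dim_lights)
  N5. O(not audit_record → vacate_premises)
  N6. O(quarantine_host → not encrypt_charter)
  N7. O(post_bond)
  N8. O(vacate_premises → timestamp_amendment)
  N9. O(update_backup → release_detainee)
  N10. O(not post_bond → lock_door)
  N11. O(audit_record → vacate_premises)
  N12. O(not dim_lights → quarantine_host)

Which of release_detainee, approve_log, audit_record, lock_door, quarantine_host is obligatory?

Premises 5 and 11 are O(not audit_record → vacate_premises) and O(audit_record → vacate_premises); every ideal world satisfies not audit_record or audit_record, so in either case vacate_premises holds — hence O(vacate_premises).
With premise 8, O(vacate_premises → timestamp_amendment), the K-axiom yields O(timestamp_amendment).
From O(timestamp_amendment) and premise 1, O(timestamp_amendment → encrypt_charter), we obtain O(encrypt_charter).
Premise 6 is O(quarantine_host → not encrypt_charter); contrapositively O(encrypt_charter → not quarantine_host). Since O(encrypt_charter) holds, K gives O(not quarantine_host).
Premise 12 is O(not dim_lights → quarantine_host); contrapositively O(not quarantine_host → dim_lights). Since O(not quarantine_host) holds, K gives O(dim_lights).
Premise 4 is O(not update_backup → not dim_lights); contrapositively O(dim_lights → update_backup). Since O(dim_lights) holds, K gives O(update_backup).
Premise 9 is O(update_backup → release_detainee); since O(update_backup), deontic closure gives O(release_detainee).
So O(release_detainee) holds — release_detainee is obligatory. None of the other listed options is made obligatory by any chain of premises.

release_detainee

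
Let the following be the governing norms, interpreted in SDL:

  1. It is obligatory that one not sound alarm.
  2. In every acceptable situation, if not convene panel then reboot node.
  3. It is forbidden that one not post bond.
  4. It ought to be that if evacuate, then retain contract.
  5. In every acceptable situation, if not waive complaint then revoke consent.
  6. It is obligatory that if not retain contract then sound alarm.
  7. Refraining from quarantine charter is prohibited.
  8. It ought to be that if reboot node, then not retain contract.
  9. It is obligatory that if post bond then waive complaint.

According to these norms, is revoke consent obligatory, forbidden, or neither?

Neither

Premise 5 is O(¬waive_complaint → revoke_consent), but O(¬waive_complaint) is not derivable from the premises, so it does not yield O(revoke_consent).
No premise or chain of K-axiom applications forces O(revoke_consent), and none forces O(¬revoke_consent). So revoke_consent is neither obligatory nor forbidden under these norms.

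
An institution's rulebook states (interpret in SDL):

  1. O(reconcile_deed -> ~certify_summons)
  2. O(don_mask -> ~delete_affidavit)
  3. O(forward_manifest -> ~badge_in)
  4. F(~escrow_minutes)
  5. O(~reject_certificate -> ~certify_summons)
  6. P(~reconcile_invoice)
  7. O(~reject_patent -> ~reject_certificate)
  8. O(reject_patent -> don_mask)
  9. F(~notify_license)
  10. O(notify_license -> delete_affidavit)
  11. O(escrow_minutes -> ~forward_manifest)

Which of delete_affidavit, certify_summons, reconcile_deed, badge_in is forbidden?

certify_summons

Premise 9, F(~notify_license), is equivalent to O(notify_license).
Premise 10 is O(notify_license -> delete_affidavit); since O(notify_license), deontic closure gives O(delete_affidavit).
Premise 2 is O(don_mask -> ~delete_affidavit); contrapositively O(delete_affidavit -> ~don_mask). Since O(delete_affidavit) holds, K gives O(~don_mask).
Premise 8, O(reject_patent -> don_mask), contraposes to O(~don_mask -> ~reject_patent); with O(~don_mask) we get O(~reject_patent).
From O(~reject_patent) and premise 7, O(~reject_patent -> ~reject_certificate), we obtain O(~reject_certificate).
With premise 5, O(~reject_certificate -> ~certify_summons), the K-axiom yields O(~certify_summons).
So O(~certify_summons) holds, i.e. certify_summons is forbidden. None of the other listed options is forbidden under the premises.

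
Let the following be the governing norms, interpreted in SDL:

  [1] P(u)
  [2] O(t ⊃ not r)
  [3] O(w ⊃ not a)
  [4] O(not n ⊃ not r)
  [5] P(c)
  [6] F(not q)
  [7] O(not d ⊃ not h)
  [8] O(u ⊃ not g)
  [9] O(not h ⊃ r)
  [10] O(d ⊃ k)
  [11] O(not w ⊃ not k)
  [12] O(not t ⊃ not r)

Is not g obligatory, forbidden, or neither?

Neither

Premise 8 is O(u ⊃ not g), but O(u) is not derivable from the premises (the permission P(u) asserts only not O(not u), not O(u)), so it does not yield O(not g).
No premise or chain of K-axiom applications forces O(not g), and none forces O(g). So not g is neither obligatory nor forbidden under these norms.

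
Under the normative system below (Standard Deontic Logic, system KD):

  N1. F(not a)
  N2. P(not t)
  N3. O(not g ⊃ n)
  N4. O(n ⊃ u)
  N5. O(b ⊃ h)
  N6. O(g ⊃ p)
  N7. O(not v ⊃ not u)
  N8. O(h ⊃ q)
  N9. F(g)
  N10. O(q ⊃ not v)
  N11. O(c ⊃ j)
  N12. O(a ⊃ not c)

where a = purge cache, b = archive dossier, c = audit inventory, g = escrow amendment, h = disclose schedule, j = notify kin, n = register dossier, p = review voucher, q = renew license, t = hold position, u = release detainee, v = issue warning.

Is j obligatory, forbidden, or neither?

Premise 11 is O(c ⊃ j), but O(c) is not derivable from the premises, so it does not yield O(j).
No premise or chain of K-axiom applications forces O(j), and none forces O(not j). So j is neither obligatory nor forbidden under these norms.

Neither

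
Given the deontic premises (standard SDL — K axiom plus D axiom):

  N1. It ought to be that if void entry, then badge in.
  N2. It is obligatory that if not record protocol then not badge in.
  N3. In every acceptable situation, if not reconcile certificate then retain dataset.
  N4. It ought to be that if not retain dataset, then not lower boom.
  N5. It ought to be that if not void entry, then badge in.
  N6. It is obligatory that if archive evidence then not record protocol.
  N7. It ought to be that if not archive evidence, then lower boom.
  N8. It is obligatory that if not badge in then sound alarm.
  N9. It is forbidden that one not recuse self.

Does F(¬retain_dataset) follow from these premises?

Yes

Premises 1 and 5 are O(void_entry → badge_in) and O(¬void_entry → badge_in); every ideal world satisfies void_entry or ¬void_entry, so in either case badge_in holds — hence O(badge_in).
The contrapositive of premise 2 (O(¬record_protocol → ¬badge_in)) is O(badge_in → record_protocol), and O(badge_in) is already established, so O(record_protocol).
Premise 6 is O(archive_evidence → ¬record_protocol); contrapositively O(record_protocol → ¬archive_evidence). Since O(record_protocol) holds, K gives O(¬archive_evidence).
With premise 7, O(¬archive_evidence → lower_boom), the K-axiom yields O(lower_boom).
Premise 4 is O(¬retain_dataset → ¬lower_boom); contrapositively O(lower_boom → retain_dataset). Since O(lower_boom) holds, K gives O(retain_dataset).
Premises 3, 8, 9 do not contribute to this derivation.
So O(retain_dataset) holds, i.e. F(¬retain_dataset). The claim follows.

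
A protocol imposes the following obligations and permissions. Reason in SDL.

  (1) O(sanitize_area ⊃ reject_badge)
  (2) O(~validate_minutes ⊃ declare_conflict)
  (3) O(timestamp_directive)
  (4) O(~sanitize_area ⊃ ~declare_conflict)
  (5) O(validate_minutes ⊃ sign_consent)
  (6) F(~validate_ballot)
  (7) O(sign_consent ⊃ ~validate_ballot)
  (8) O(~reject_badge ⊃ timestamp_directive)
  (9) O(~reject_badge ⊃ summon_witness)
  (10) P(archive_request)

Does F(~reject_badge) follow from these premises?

F(~validate_ballot) at premise 6 means O(validate_ballot).
Premise 7, O(sign_consent ⊃ ~validate_ballot), contraposes to O(validate_ballot ⊃ ~sign_consent); with O(validate_ballot) we get O(~sign_consent).
The contrapositive of premise 5 (O(validate_minutes ⊃ sign_consent)) is O(~sign_consent ⊃ ~validate_minutes), and O(~sign_consent) is already established, so O(~validate_minutes).
With premise 2, O(~validate_minutes ⊃ declare_conflict), the K-axiom yields O(declare_conflict).
Premise 4, O(~sanitize_area ⊃ ~declare_conflict), contraposes to O(declare_conflict ⊃ sanitize_area); with O(declare_conflict) we get O(sanitize_area).
Applying K to premise 1 (O(sanitize_area ⊃ reject_badge)) and O(sanitize_area) yields O(reject_badge).
Premises 3, 8, 9, 10 do not contribute to this derivation.
So O(reject_badge) holds, i.e. F(~reject_badge). The claim follows.

Yes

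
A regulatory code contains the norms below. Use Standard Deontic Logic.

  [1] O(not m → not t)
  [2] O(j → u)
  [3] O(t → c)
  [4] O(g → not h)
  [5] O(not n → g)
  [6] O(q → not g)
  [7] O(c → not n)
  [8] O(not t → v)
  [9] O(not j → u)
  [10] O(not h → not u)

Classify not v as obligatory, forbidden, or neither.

Premises 2 and 9 are O(j → u) and O(not j → u); every ideal world satisfies j or not j, so in either case u holds — hence O(u).
Premise 10 is O(not h → not u); contrapositively O(u → h). Since O(u) holds, K gives O(h).
The contrapositive of premise 4 (O(g → not h)) is O(h → not g), and O(h) is already established, so O(not g).
Premise 5, O(not n → g), contraposes to O(not g → n); with O(not g) we get O(n).
Premise 7 is O(c → not n); contrapositively O(n → not c). Since O(n) holds, K gives O(not c).
Premise 3, O(t → c), contraposes to O(not c → not t); with O(not c) we get O(not t).
From O(not t) and premise 8, O(not t → v), we obtain O(v).
Premises 1, 6 do not contribute to this derivation.
Thus O(v), which is F(not v): not v is forbidden.

Forbidden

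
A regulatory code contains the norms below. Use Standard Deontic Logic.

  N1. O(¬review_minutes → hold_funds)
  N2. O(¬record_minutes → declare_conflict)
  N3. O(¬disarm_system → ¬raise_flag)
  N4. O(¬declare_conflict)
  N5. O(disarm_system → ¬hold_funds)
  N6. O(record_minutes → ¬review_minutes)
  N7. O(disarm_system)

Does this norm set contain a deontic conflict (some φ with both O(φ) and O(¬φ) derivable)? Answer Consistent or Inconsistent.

Inconsistent

Premise 7 gives O(disarm_system).
From O(disarm_system) and premise 5, O(disarm_system → ¬hold_funds), we obtain O(¬hold_funds).
Premise 1, O(¬review_minutes → hold_funds), contraposes to O(¬hold_funds → review_minutes); with O(¬hold_funds) we get O(review_minutes).
The contrapositive of premise 6 (O(record_minutes → ¬review_minutes)) is O(review_minutes → ¬record_minutes), and O(review_minutes) is already established, so O(¬record_minutes).
From O(¬record_minutes) and premise 2, O(¬record_minutes → declare_conflict), we obtain O(declare_conflict).
Yet premise 4 states O(¬declare_conflict).
We now have both O(declare_conflict) and O(¬declare_conflict) — declare_conflict is simultaneously obligatory and forbidden, violating the D-axiom.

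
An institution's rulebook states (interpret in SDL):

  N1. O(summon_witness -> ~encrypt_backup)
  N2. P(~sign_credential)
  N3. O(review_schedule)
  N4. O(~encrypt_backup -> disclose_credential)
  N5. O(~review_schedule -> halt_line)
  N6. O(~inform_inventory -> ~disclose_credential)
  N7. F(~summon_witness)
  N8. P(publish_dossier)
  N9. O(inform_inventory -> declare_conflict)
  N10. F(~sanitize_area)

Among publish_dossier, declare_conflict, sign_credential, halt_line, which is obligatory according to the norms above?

Premise 7, F(~summon_witness), is equivalent to O(summon_witness).
Premise 1 is O(summon_witness -> ~encrypt_backup); since O(summon_witness), deontic closure gives O(~encrypt_backup).
Applying K to premise 4 (O(~encrypt_backup -> disclose_credential)) and O(~encrypt_backup) yields O(disclose_credential).
Premise 6 is O(~inform_inventory -> ~disclose_credential); contrapositively O(disclose_credential -> inform_inventory). Since O(disclose_credential) holds, K gives O(inform_inventory).
With premise 9, O(inform_inventory -> declare_conflict), the K-axiom yields O(declare_conflict).
So O(declare_conflict) holds — declare_conflict is obligatory. None of the other listed options is made obligatory by any chain of premises.

declare_conflict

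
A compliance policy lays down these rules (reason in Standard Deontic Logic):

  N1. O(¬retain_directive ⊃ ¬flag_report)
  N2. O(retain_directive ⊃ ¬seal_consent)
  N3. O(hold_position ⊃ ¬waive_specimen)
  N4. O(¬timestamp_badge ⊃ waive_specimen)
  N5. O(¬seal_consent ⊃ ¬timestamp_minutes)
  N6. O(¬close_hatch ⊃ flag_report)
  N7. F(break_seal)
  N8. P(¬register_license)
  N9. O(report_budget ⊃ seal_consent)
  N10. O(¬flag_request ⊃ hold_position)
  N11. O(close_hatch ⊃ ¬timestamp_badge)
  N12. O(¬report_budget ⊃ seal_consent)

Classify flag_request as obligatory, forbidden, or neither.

Obligatory

Premises 9 and 12 are O(report_budget ⊃ seal_consent) and O(¬report_budget ⊃ seal_consent); every ideal world satisfies report_budget or ¬report_budget, so in either case seal_consent holds — hence O(seal_consent).
Premise 2 is O(retain_directive ⊃ ¬seal_consent); contrapositively O(seal_consent ⊃ ¬retain_directive). Since O(seal_consent) holds, K gives O(¬retain_directive).
From O(¬retain_directive) and premise 1, O(¬retain_directive ⊃ ¬flag_report), we obtain O(¬flag_report).
Premise 6 is O(¬close_hatch ⊃ flag_report); contrapositively O(¬flag_report ⊃ close_hatch). Since O(¬flag_report) holds, K gives O(close_hatch).
Applying K to premise 11 (O(close_hatch ⊃ ¬timestamp_badge)) and O(close_hatch) yields O(¬timestamp_badge).
From O(¬timestamp_badge) and premise 4, O(¬timestamp_badge ⊃ waive_specimen), we obtain O(waive_specimen).
Premise 3 is O(hold_position ⊃ ¬waive_specimen); contrapositively O(waive_specimen ⊃ ¬hold_position). Since O(waive_specimen) holds, K gives O(¬hold_position).
Premise 10, O(¬flag_request ⊃ hold_position), contraposes to O(¬hold_position ⊃ flag_request); with O(¬hold_position) we get O(flag_request).
Premises 5, 7, 8 do not contribute to this derivation.
Hence flag_request is obligatory.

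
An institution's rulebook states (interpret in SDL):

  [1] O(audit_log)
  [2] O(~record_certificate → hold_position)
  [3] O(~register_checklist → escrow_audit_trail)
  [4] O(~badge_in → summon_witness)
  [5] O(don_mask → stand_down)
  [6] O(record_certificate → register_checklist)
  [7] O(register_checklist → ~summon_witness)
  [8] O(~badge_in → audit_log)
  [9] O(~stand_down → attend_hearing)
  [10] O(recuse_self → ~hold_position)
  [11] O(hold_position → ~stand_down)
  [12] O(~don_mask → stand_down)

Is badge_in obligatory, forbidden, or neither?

Premises 5 and 12 cover both cases: O(don_mask → stand_down) and O(~don_mask → stand_down). Since don_mask ∨ ~don_mask is a tautology, O(stand_down) follows.
The contrapositive of premise 11 (O(hold_position → ~stand_down)) is O(stand_down → ~hold_position), and O(stand_down) is already established, so O(~hold_position).
Premise 2 is O(~record_certificate → hold_position); contrapositively O(~hold_position → record_certificate). Since O(~hold_position) holds, K gives O(record_certificate).
Applying K to premise 6 (O(record_certificate → register_checklist)) and O(record_certificate) yields O(register_checklist).
With premise 7, O(register_checklist → ~summon_witness), the K-axiom yields O(~summon_witness).
Premise 4, O(~badge_in → summon_witness), contraposes to O(~summon_witness → badge_in); with O(~summon_witness) we get O(badge_in).
Premises 1, 3, 8, 9, 10 do not contribute to this derivation.
Hence badge_in is obligatory.

Obligatory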